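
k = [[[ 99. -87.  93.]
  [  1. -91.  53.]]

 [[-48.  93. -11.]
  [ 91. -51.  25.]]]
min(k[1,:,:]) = -51.0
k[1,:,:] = [[-48.0, 93.0, -11.0], [91.0, -51.0, 25.0]]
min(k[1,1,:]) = -51.0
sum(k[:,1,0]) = 92.0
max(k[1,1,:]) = 91.0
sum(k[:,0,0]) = 51.0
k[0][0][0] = 99.0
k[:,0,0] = [99.0, -48.0]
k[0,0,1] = -87.0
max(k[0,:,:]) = 99.0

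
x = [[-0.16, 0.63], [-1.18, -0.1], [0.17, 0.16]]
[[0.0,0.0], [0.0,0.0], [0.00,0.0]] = x @ [[0.00, -0.0], [0.00, -0.0]]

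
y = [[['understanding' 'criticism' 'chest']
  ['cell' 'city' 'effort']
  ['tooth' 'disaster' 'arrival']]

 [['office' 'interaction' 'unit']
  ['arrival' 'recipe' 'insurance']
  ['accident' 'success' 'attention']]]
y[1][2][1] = 'success'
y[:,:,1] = [['criticism', 'city', 'disaster'], ['interaction', 'recipe', 'success']]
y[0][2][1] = 'disaster'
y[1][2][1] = 'success'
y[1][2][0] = 'accident'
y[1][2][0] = 'accident'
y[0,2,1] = 'disaster'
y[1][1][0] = 'arrival'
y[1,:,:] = [['office', 'interaction', 'unit'], ['arrival', 'recipe', 'insurance'], ['accident', 'success', 'attention']]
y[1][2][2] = 'attention'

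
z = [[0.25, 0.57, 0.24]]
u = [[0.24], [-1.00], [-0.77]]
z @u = [[-0.69]]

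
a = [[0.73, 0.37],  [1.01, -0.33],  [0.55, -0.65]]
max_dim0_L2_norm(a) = 1.36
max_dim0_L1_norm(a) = 2.29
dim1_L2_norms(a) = [0.82, 1.06, 0.85]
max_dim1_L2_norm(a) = 1.06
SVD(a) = [[-0.41, 0.79],  [-0.75, -0.01],  [-0.51, -0.62]] @ diag([1.4104836235005023, 0.7309828642566755]) @ [[-0.95, 0.30], [0.3, 0.95]]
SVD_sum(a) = [[0.56,-0.18], [1.01,-0.32], [0.69,-0.22]] + [[0.17, 0.55],[-0.00, -0.01],[-0.14, -0.43]]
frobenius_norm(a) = 1.59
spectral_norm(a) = 1.41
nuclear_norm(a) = 2.14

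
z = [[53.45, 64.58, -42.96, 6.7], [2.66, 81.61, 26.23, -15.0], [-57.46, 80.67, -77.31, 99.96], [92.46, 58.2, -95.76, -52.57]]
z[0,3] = 6.7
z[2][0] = -57.46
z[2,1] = 80.67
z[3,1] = 58.2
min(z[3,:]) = -95.76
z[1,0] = 2.66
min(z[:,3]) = -52.57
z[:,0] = [53.45, 2.66, -57.46, 92.46]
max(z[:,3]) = 99.96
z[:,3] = [6.7, -15.0, 99.96, -52.57]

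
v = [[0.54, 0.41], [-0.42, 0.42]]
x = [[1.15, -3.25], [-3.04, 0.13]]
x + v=[[1.69, -2.84],  [-3.46, 0.55]]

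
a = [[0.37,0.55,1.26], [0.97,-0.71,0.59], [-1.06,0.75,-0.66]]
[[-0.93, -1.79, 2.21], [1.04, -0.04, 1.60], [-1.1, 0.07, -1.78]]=a @ [[0.62, 1.13, 1.24], [-1.01, 0.10, 0.44], [-0.48, -1.80, 1.2]]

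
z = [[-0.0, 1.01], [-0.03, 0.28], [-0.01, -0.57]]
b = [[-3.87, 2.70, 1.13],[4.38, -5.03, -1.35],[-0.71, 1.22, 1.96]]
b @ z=[[-0.09,  -3.80], [0.16,  3.78], [-0.06,  -1.49]]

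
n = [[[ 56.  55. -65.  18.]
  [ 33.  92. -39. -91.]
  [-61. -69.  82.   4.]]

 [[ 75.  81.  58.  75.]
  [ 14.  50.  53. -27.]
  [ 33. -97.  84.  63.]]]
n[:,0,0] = [56.0, 75.0]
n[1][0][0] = 75.0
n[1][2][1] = -97.0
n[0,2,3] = 4.0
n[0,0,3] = 18.0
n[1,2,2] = 84.0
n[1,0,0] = 75.0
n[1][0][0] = 75.0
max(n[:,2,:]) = 84.0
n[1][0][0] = 75.0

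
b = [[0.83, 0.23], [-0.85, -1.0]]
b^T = [[0.83, -0.85], [0.23, -1.00]]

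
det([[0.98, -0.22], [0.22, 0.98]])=1.009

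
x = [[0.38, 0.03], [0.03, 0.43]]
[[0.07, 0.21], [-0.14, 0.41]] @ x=[[0.03, 0.09], [-0.04, 0.17]]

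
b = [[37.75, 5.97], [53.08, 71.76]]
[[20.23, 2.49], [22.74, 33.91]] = b @ [[0.55, -0.01], [-0.09, 0.48]]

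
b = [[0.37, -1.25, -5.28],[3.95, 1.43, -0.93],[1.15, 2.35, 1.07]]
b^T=[[0.37, 3.95, 1.15], [-1.25, 1.43, 2.35], [-5.28, -0.93, 1.07]]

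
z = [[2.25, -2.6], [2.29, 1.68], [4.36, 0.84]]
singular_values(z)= [5.43, 3.19]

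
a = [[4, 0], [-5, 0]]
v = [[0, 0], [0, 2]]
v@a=[[0, 0], [-10, 0]]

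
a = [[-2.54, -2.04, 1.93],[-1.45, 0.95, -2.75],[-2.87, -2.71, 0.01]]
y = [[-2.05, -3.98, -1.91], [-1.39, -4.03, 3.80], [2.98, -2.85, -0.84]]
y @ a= [[16.46, 5.58, 6.97], [-1.53, -11.29, 8.44], [-1.03, -6.51, 13.58]]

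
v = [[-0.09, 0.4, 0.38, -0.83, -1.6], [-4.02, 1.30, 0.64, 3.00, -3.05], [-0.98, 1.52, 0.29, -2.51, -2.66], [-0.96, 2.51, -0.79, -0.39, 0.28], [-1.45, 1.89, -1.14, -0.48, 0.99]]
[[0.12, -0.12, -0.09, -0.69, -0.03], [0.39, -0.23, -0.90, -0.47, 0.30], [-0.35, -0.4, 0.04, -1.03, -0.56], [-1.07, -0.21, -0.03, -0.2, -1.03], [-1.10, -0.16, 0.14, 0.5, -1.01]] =v @ [[0.1, 0.11, -0.06, -0.31, 0.03], [-0.34, -0.11, -0.05, -0.35, -0.29], [-0.01, -0.29, 0.11, -0.35, 0.25], [0.16, 0.10, -0.20, -0.04, 0.14], [-0.25, -0.08, 0.18, 0.30, -0.07]]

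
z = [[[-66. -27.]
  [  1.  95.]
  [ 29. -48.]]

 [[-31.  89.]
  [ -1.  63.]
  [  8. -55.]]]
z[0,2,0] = 29.0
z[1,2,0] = 8.0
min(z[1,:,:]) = -55.0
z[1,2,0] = 8.0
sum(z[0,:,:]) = -16.0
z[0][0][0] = -66.0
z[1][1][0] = -1.0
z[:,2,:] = [[29.0, -48.0], [8.0, -55.0]]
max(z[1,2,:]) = 8.0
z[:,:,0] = [[-66.0, 1.0, 29.0], [-31.0, -1.0, 8.0]]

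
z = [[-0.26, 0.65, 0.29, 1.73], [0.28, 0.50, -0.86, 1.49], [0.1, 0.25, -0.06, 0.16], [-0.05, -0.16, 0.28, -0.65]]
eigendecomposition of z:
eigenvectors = [[0.91+0.00j,(-0.86+0j),(0.77+0j),0.77-0.00j], [(-0.4+0j),0.15+0.00j,(-0.5+0.12j),(-0.5-0.12j)], [(-0.01+0j),-0.47+0.00j,(0.31+0.09j),0.31-0.09j], [(0.07+0j),(-0.15+0j),(0.22-0.02j),0.22+0.02j]]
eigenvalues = [(-0.41+0j), (0.09+0j), (-0.08+0.09j), (-0.08-0.09j)]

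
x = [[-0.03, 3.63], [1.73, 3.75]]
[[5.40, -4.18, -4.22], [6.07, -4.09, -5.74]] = x@[[0.28, 0.13, -0.78], [1.49, -1.15, -1.17]]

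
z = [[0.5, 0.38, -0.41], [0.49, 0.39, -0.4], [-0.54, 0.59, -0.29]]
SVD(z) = [[-0.69, 0.19, 0.70], [-0.68, 0.17, -0.71], [-0.25, -0.97, 0.01]] @ diag([1.0691421758581723, 0.833886719296, 0.00824300812855461]) @ [[-0.51, -0.63, 0.59], [0.84, -0.52, 0.16], [-0.20, -0.57, -0.79]]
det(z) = -0.01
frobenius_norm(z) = 1.36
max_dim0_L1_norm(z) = 1.53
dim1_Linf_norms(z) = [0.5, 0.49, 0.59]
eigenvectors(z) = [[-0.71, -0.32, 0.19], [-0.71, -0.29, 0.60], [-0.03, -0.90, 0.78]]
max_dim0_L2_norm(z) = 0.88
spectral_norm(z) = 1.07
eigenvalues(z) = [0.86, -0.29, 0.03]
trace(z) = 0.60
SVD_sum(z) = [[0.37, 0.46, -0.43], [0.37, 0.46, -0.43], [0.14, 0.17, -0.16]] + [[0.13, -0.08, 0.03], [0.12, -0.07, 0.02], [-0.68, 0.42, -0.13]] + [[-0.0, -0.0, -0.00], [0.0, 0.00, 0.0], [-0.0, -0.0, -0.00]]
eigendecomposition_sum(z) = [[0.7, 0.18, -0.31],[0.70, 0.18, -0.31],[0.03, 0.01, -0.01]] + [[-0.19, 0.19, -0.10], [-0.17, 0.17, -0.09], [-0.52, 0.53, -0.28]] + [[-0.01, 0.01, 0.00], [-0.04, 0.04, 0.0], [-0.05, 0.05, 0.00]]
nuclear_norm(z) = 1.91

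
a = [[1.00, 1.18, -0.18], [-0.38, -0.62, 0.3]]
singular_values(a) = [1.73, 0.22]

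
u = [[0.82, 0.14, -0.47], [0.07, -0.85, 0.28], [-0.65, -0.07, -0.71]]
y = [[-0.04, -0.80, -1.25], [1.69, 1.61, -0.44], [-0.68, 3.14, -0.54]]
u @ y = [[0.52, -1.91, -0.83],[-1.63, -0.55, 0.14],[0.39, -1.82, 1.23]]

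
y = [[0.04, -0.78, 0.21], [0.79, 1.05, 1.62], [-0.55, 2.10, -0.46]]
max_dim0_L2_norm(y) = 2.47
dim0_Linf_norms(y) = [0.79, 2.1, 1.62]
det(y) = 0.73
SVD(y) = [[-0.3, -0.16, 0.94], [0.51, -0.86, 0.02], [0.81, 0.49, 0.33]] @ diag([2.494086798965565, 1.919832012868123, 0.15157863171449437]) @ [[-0.02, 0.99, 0.16],  [-0.50, 0.13, -0.86],  [-0.87, -0.10, 0.49]]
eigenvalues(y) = [-1.32, -0.25, 2.2]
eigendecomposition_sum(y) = [[0.47, -0.39, 0.62],[0.55, -0.45, 0.71],[-1.04, 0.85, -1.35]] + [[-0.35, 0.03, -0.15], [-0.07, 0.01, -0.03], [0.23, -0.02, 0.09]] + [[-0.09,  -0.42,  -0.26], [0.31,  1.50,  0.93], [0.26,  1.27,  0.79]]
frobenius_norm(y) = 3.15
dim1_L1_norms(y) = [1.03, 3.46, 3.11]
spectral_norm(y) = 2.49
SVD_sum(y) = [[0.01, -0.73, -0.12], [-0.03, 1.26, 0.20], [-0.04, 1.98, 0.32]] + [[0.15,-0.04,0.26], [0.82,-0.21,1.41], [-0.47,0.12,-0.81]] + [[-0.12, -0.01, 0.07], [-0.0, -0.00, 0.00], [-0.04, -0.00, 0.02]]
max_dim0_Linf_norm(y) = 2.1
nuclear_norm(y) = 4.57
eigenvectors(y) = [[-0.38,-0.83,-0.21],[-0.43,-0.16,0.75],[0.82,0.54,0.63]]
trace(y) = 0.63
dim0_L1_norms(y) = [1.38, 3.93, 2.29]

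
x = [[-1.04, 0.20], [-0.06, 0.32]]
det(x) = -0.32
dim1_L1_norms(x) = [1.24, 0.38]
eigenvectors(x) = [[-1.00,-0.15], [-0.04,-0.99]]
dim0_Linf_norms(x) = [1.04, 0.32]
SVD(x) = [[-0.99, -0.12], [-0.12, 0.99]] @ diag([1.0663466306085965, 0.3008402622484113]) @ [[0.97,-0.22],[0.22,0.97]]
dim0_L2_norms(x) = [1.04, 0.38]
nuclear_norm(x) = 1.37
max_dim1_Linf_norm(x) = 1.04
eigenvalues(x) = [-1.03, 0.31]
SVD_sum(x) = [[-1.03, 0.24], [-0.13, 0.03]] + [[-0.01,-0.04], [0.07,0.29]]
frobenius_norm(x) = 1.11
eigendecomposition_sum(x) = [[-1.04, 0.15], [-0.05, 0.01]] + [[-0.00, 0.05], [-0.01, 0.31]]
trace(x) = -0.72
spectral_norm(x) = 1.07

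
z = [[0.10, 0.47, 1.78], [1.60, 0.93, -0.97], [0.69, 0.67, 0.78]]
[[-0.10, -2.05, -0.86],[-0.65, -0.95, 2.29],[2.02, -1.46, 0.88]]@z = [[-3.88,-2.53,1.14],[-0.0,0.35,1.55],[-1.53,0.18,5.70]]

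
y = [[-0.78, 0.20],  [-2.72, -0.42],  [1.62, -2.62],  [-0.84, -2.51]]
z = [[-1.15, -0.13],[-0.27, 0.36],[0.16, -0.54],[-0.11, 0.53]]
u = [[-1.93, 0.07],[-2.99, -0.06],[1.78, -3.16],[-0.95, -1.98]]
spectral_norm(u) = 4.39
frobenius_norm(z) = 1.47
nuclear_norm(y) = 7.02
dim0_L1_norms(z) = [1.69, 1.56]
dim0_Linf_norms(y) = [2.72, 2.62]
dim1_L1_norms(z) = [1.28, 0.63, 0.7, 0.64]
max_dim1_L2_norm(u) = 3.63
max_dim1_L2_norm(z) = 1.16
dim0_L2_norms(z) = [1.2, 0.85]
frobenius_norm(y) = 4.97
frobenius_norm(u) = 5.54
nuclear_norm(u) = 7.76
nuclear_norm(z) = 2.04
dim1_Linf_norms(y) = [0.78, 2.72, 2.62, 2.51]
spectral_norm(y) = 3.73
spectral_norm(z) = 1.20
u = z + y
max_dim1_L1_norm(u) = 4.94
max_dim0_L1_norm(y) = 5.96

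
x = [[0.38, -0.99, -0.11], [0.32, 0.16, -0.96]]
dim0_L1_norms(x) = [0.7, 1.15, 1.07]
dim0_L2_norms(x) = [0.5, 1.0, 0.97]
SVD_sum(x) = [[0.43, -0.69, -0.49], [0.24, -0.38, -0.27]] + [[-0.05, -0.30, 0.38], [0.08, 0.54, -0.69]]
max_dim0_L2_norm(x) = 1.0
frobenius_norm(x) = 1.48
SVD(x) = [[-0.88, -0.48],[-0.48, 0.88]] @ diag([1.0837427469221863, 1.005833812562271]) @ [[-0.45,0.73,0.52], [0.10,0.61,-0.78]]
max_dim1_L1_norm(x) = 1.48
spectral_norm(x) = 1.08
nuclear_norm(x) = 2.09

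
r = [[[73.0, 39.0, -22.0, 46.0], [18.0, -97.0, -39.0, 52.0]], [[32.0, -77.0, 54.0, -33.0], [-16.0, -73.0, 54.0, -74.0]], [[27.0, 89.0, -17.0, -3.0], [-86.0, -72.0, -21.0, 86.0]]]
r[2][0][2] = -17.0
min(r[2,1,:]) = -86.0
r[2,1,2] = -21.0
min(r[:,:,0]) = -86.0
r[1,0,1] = -77.0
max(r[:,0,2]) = 54.0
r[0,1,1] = -97.0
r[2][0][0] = 27.0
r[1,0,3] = -33.0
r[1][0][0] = 32.0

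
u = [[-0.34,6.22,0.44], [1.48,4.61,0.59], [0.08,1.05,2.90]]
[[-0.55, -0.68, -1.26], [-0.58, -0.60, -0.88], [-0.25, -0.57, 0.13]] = u@ [[-0.09, -0.03, 0.01], [-0.09, -0.10, -0.21], [-0.05, -0.16, 0.12]]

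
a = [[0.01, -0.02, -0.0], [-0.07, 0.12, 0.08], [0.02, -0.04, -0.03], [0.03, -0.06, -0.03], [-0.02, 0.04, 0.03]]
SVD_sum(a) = [[0.01, -0.01, -0.01], [-0.07, 0.12, 0.08], [0.02, -0.04, -0.03], [0.03, -0.06, -0.04], [-0.02, 0.04, 0.03]] + [[0.0, -0.01, 0.01], [0.0, -0.0, 0.00], [-0.0, 0.0, -0.0], [0.0, -0.0, 0.01], [0.0, -0.0, 0.0]] + [[0.00, 0.00, 0.0], [-0.0, -0.0, -0.00], [-0.0, -0.0, -0.0], [-0.0, -0.0, -0.0], [0.00, 0.00, 0.0]]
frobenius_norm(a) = 0.19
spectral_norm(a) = 0.19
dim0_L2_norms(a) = [0.08, 0.15, 0.1]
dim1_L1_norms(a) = [0.03, 0.27, 0.09, 0.12, 0.09]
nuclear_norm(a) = 0.21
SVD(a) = [[-0.10, 0.77, 0.03],[0.83, 0.13, -0.54],[-0.28, -0.28, -0.49],[-0.38, 0.49, -0.47],[0.28, 0.28, 0.49]] @ diag([0.19279761106382542, 0.0143359296393769, 0.004854100272628004]) @ [[-0.42, 0.76, 0.49], [0.15, -0.48, 0.87], [0.89, 0.44, 0.09]]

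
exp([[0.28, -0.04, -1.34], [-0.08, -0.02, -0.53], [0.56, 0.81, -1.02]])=[[1.03, -0.44, -0.81],[-0.19, 0.85, -0.23],[0.32, 0.40, 0.07]]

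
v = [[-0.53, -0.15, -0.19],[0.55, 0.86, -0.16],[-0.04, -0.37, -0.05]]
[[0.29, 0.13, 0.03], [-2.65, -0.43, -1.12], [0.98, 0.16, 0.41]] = v @ [[-0.15, -0.11, 0.04], [-2.79, -0.43, -1.20], [1.07, -0.03, 0.7]]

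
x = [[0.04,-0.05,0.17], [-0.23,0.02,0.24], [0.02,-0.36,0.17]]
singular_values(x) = [0.44, 0.31, 0.11]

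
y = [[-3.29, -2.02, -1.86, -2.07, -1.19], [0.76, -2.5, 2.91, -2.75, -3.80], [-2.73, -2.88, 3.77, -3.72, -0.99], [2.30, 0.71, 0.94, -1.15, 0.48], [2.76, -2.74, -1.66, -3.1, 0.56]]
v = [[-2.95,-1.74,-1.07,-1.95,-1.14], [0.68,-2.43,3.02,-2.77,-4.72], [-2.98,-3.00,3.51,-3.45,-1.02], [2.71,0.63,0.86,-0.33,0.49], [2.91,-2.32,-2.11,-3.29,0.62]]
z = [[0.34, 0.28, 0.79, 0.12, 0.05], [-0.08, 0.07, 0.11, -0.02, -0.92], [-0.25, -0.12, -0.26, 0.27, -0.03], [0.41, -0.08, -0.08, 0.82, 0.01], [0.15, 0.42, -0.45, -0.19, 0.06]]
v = z + y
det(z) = 0.10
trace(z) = 1.03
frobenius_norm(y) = 11.92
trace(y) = -2.61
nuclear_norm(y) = 23.02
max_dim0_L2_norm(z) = 0.96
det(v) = -296.59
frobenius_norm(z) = 1.79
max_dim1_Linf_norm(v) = 4.72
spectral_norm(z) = 1.04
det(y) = -647.29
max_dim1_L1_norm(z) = 1.58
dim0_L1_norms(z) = [1.23, 0.97, 1.69, 1.42, 1.07]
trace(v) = -1.58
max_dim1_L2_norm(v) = 6.74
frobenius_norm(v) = 12.04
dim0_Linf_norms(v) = [2.98, 3.0, 3.51, 3.45, 4.72]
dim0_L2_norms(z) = [0.61, 0.53, 0.96, 0.89, 0.92]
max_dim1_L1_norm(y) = 14.09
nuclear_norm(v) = 22.71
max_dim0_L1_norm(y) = 12.79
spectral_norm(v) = 9.06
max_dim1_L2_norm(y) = 6.69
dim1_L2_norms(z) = [0.91, 0.93, 0.47, 0.92, 0.66]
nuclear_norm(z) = 3.70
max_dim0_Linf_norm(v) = 4.72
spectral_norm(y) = 8.93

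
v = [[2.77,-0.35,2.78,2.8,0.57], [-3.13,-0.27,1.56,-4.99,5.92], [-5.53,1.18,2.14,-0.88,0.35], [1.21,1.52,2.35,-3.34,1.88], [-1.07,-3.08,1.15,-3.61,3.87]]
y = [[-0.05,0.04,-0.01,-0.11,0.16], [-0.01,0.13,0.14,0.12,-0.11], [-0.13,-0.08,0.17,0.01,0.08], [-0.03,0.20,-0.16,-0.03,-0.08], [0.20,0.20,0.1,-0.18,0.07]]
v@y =[[-0.47, 0.52, 0.00, -0.51, 0.52], [1.29, -0.1, 1.65, -0.59, 0.47], [0.08, -0.34, 0.76, 0.73, -0.75], [0.09, -0.23, 1.32, -0.17, 0.61], [0.82, -0.48, 0.74, -0.83, 0.82]]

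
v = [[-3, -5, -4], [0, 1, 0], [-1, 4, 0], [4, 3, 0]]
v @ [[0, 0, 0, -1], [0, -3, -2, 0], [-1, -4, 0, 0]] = [[4, 31, 10, 3], [0, -3, -2, 0], [0, -12, -8, 1], [0, -9, -6, -4]]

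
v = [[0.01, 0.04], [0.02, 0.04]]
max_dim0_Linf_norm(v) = 0.04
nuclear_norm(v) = 0.07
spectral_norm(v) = 0.06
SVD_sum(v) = [[0.01, 0.04], [0.02, 0.04]] + [[-0.0, 0.0], [0.00, -0.0]]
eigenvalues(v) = [-0.01, 0.06]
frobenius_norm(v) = 0.06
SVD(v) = [[-0.68, -0.74],  [-0.74, 0.68]] @ diag([0.060466843698169376, 0.006615195626824328]) @ [[-0.36, -0.93], [0.93, -0.36]]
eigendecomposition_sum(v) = [[-0.01, 0.00],[0.00, -0.0]] + [[0.02, 0.04], [0.02, 0.04]]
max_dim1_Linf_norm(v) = 0.04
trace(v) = 0.05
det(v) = -0.00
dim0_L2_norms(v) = [0.02, 0.06]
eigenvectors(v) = [[-0.92, -0.65], [0.39, -0.76]]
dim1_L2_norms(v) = [0.04, 0.04]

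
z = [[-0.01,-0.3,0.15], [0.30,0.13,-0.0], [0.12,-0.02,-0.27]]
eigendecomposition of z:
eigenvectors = [[0.12-0.67j, (0.12+0.67j), -0.28+0.00j], [-0.71+0.00j, -0.71-0.00j, (0.19+0j)], [(-0.06-0.18j), (-0.06+0.18j), 0.94+0.00j]]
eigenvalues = [(0.08+0.29j), (0.08-0.29j), (-0.31+0j)]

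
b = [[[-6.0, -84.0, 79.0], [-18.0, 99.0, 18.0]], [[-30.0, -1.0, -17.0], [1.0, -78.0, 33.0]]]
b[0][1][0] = -18.0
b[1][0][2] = -17.0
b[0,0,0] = -6.0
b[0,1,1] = 99.0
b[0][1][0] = -18.0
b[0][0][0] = -6.0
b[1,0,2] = -17.0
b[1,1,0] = 1.0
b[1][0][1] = -1.0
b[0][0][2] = 79.0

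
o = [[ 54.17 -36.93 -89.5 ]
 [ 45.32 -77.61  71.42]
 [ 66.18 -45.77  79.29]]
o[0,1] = -36.93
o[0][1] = -36.93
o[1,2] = 71.42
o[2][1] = -45.77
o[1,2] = 71.42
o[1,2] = 71.42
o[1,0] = 45.32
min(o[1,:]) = -77.61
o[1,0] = 45.32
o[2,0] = 66.18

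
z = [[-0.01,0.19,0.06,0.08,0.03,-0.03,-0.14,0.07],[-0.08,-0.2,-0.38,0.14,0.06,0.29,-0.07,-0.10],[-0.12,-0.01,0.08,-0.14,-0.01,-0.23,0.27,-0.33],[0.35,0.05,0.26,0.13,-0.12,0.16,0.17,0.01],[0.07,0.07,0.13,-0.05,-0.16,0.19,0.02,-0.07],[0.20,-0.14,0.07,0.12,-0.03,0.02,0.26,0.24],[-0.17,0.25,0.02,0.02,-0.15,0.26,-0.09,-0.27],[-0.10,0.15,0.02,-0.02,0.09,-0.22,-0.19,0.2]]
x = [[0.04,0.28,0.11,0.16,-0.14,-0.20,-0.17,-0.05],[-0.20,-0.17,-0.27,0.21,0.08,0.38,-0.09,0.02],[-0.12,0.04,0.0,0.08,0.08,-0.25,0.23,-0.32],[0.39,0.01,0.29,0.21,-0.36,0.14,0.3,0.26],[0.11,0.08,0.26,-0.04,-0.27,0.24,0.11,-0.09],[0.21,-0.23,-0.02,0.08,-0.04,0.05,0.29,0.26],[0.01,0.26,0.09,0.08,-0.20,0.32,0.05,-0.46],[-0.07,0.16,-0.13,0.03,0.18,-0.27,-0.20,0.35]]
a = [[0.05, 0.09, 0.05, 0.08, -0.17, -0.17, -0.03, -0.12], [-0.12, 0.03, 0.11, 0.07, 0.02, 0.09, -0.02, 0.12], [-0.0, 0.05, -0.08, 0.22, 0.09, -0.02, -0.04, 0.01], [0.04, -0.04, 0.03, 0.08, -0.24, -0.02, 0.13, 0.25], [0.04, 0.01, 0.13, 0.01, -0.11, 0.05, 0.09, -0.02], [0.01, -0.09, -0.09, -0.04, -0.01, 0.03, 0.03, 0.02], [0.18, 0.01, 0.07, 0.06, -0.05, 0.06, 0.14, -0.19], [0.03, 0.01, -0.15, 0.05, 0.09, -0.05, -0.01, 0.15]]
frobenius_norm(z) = 1.29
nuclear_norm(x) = 3.70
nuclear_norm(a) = 1.75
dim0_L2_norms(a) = [0.23, 0.15, 0.27, 0.27, 0.34, 0.22, 0.22, 0.39]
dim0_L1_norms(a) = [0.47, 0.33, 0.71, 0.61, 0.78, 0.49, 0.49, 0.88]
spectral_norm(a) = 0.44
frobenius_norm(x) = 1.62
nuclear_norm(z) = 2.86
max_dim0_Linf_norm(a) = 0.25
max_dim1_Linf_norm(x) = 0.46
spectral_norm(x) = 0.99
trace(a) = 0.29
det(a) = 0.00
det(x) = 0.00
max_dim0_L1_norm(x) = 1.85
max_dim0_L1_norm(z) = 1.4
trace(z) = -0.03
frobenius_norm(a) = 0.77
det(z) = 0.00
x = a + z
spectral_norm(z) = 0.72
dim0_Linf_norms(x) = [0.39, 0.28, 0.29, 0.21, 0.36, 0.38, 0.3, 0.46]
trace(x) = 0.26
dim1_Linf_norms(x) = [0.28, 0.38, 0.32, 0.39, 0.27, 0.29, 0.46, 0.35]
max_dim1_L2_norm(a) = 0.38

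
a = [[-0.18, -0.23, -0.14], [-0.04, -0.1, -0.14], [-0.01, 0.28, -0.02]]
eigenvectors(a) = [[-0.97+0.00j,(-0.58+0j),-0.58-0.00j], [-0.15+0.00j,-0.11+0.42j,(-0.11-0.42j)], [0.19+0.00j,0.70+0.00j,0.70-0.00j]]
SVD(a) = [[-0.75, 0.44, -0.50], [-0.36, 0.37, 0.86], [0.56, 0.82, -0.12]] @ diag([0.4170468877865746, 0.1885302893131967, 0.07435202350316121]) @ [[0.34,  0.87,  0.34], [-0.54,  0.48,  -0.69], [0.77,  -0.05,  -0.64]]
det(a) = -0.01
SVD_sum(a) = [[-0.11, -0.27, -0.11],[-0.05, -0.13, -0.05],[0.08, 0.21, 0.08]] + [[-0.04, 0.04, -0.06], [-0.04, 0.03, -0.05], [-0.08, 0.07, -0.11]] + [[-0.03,0.00,0.02], [0.05,-0.00,-0.04], [-0.01,0.00,0.01]]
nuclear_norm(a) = 0.68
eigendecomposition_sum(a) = [[-0.22+0.00j, 0.00-0.00j, -0.18+0.00j], [(-0.03+0j), -0j, (-0.03+0j)], [(0.04-0j), (-0+0j), (0.04-0j)]] + [[(0.02-0.01j), -0.12-0.04j, 0.02-0.08j],[-0.00-0.02j, -0.05+0.08j, -0.06-0.03j],[(-0.03+0.01j), (0.14+0.05j), (-0.03+0.1j)]] + [[(0.02+0.01j), -0.12+0.04j, (0.02+0.08j)], [-0.00+0.02j, (-0.05-0.08j), (-0.06+0.03j)], [-0.03-0.01j, 0.14-0.05j, -0.03-0.10j]]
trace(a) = -0.30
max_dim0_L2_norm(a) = 0.38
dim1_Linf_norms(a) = [0.23, 0.14, 0.28]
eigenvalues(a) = [(-0.19+0j), (-0.06+0.17j), (-0.06-0.17j)]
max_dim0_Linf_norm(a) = 0.28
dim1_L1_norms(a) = [0.55, 0.28, 0.31]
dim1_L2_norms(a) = [0.32, 0.18, 0.28]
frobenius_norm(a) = 0.46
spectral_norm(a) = 0.42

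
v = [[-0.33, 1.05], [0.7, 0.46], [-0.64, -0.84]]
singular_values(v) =[1.49, 0.89]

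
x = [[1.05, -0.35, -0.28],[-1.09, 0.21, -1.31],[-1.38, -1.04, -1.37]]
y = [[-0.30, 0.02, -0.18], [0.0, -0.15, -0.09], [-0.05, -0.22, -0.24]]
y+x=[[0.75, -0.33, -0.46], [-1.09, 0.06, -1.4], [-1.43, -1.26, -1.61]]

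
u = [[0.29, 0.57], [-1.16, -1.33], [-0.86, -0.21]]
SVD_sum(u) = [[0.43, 0.43], [-1.25, -1.24], [-0.54, -0.53]] + [[-0.14, 0.14], [0.09, -0.09], [-0.32, 0.32]]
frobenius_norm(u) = 2.08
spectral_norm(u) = 2.01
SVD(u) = [[-0.3, 0.39], [0.88, -0.25], [0.38, 0.89]] @ diag([2.0105634167444504, 0.5146209743577117]) @ [[-0.71, -0.70], [-0.70, 0.71]]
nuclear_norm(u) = 2.53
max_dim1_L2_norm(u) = 1.76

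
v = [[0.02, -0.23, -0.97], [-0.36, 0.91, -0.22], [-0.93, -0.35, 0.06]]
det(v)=-0.996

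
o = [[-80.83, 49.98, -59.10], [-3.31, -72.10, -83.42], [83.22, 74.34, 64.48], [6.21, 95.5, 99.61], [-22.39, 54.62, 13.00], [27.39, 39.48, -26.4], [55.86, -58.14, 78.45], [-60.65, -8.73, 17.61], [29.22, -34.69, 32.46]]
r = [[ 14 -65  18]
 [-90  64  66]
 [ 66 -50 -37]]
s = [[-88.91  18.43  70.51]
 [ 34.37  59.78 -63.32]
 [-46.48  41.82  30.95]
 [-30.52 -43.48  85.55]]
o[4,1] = 54.62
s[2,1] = 41.82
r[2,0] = 66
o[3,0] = 6.21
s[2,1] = 41.82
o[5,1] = 39.48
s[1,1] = 59.78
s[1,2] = -63.32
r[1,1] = 64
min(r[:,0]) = -90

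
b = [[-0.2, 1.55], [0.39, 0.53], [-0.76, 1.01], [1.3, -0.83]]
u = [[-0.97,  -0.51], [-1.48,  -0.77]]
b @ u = [[-2.1, -1.09], [-1.16, -0.61], [-0.76, -0.39], [-0.03, -0.02]]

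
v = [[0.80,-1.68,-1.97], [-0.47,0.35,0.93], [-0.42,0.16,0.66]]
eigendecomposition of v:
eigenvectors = [[0.88, -0.91, 0.87], [-0.38, -0.07, -0.10], [-0.29, -0.42, 0.49]]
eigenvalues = [2.16, -0.23, -0.12]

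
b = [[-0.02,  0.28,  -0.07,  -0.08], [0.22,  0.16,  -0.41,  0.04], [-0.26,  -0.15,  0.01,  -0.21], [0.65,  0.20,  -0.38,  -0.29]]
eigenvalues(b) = [(0.6+0j), (-0.16+0.25j), (-0.16-0.25j), (-0.42+0j)]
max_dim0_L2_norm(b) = 0.73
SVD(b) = [[0.14, 0.14, -0.76, -0.62], [0.45, 0.39, -0.41, 0.69], [-0.21, -0.8, -0.45, 0.33], [0.85, -0.43, 0.23, -0.18]] @ diag([0.9543337565710508, 0.3276549247612065, 0.2927844588830059, 0.23508847693006904]) @ [[0.74, 0.33, -0.55, -0.21], [0.03, 0.41, -0.04, 0.91], [0.65, -0.56, 0.45, 0.25], [-0.17, -0.64, -0.71, 0.26]]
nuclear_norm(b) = 1.81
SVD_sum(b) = [[0.1, 0.04, -0.07, -0.03], [0.32, 0.14, -0.24, -0.09], [-0.15, -0.07, 0.11, 0.04], [0.60, 0.27, -0.45, -0.17]] + [[0.00,0.02,-0.00,0.04], [0.00,0.05,-0.01,0.12], [-0.01,-0.11,0.01,-0.24], [-0.00,-0.06,0.01,-0.13]] + [[-0.14, 0.12, -0.1, -0.06], [-0.08, 0.07, -0.05, -0.03], [-0.09, 0.07, -0.06, -0.03], [0.04, -0.04, 0.03, 0.02]] + [[0.02,0.09,0.1,-0.04], [-0.03,-0.1,-0.11,0.04], [-0.01,-0.05,-0.05,0.02], [0.01,0.03,0.03,-0.01]]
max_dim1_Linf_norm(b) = 0.65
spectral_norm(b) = 0.95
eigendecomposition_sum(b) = [[(0.11+0j), 0.11+0.00j, (-0.1+0j), 0.02-0.00j], [(0.25+0j), (0.27+0j), -0.25+0.00j, (0.05-0j)], [(-0.19-0j), (-0.2-0j), 0.18-0.00j, (-0.04+0j)], [0.21+0.00j, (0.23+0j), -0.21+0.00j, 0.04-0.00j]] + [[-0.07+0.10j,(0.09+0.02j),(0.03+0.04j),-0.04-0.04j], [-0.06-0.07j,-0.03+0.06j,-0.03+0.01j,(0.04-0.02j)], [-0.12+0.05j,(0.06+0.07j),(-0+0.05j),(-0.01-0.06j)], [0.09+0.10j,0.04-0.09j,0.05-0.02j,(-0.05+0.04j)]] + [[(-0.07-0.1j), (0.09-0.02j), (0.03-0.04j), -0.04+0.04j], [(-0.06+0.07j), -0.03-0.06j, -0.03-0.01j, 0.04+0.02j], [-0.12-0.05j, 0.06-0.07j, -0.00-0.05j, -0.01+0.06j], [(0.09-0.1j), (0.04+0.09j), 0.05+0.02j, (-0.05-0.04j)]] + [[0.02-0.00j, (-0.01+0j), (-0.02-0j), (-0.01+0j)], [0.09-0.00j, (-0.04+0j), (-0.1-0j), (-0.08+0j)], [(0.17-0j), (-0.07+0j), -0.17-0.00j, (-0.15+0j)], [0.26-0.00j, -0.11+0.00j, (-0.26-0j), -0.23+0.00j]]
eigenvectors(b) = [[(-0.27+0j),(-0.12-0.5j),(-0.12+0.5j),-0.05+0.00j], [-0.63+0.00j,(0.39+0.01j),(0.39-0.01j),-0.29+0.00j], [(0.48+0j),0.19-0.49j,0.19+0.49j,-0.52+0.00j], [(-0.55+0j),(-0.55+0j),-0.55-0.00j,(-0.8+0j)]]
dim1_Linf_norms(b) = [0.28, 0.41, 0.26, 0.65]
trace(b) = -0.14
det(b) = -0.02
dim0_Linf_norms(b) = [0.65, 0.28, 0.41, 0.29]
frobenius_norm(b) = 1.08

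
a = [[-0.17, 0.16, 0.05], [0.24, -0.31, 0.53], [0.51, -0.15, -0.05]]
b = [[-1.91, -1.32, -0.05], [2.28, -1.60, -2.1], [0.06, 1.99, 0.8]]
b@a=[[-0.02, 0.11, -0.79],  [-1.84, 1.18, -0.63],  [0.88, -0.73, 1.02]]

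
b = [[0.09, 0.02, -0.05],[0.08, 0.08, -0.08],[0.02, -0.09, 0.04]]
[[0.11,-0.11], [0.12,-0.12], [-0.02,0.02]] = b @ [[1.01, -1.02], [0.33, -0.33], [-0.18, 0.18]]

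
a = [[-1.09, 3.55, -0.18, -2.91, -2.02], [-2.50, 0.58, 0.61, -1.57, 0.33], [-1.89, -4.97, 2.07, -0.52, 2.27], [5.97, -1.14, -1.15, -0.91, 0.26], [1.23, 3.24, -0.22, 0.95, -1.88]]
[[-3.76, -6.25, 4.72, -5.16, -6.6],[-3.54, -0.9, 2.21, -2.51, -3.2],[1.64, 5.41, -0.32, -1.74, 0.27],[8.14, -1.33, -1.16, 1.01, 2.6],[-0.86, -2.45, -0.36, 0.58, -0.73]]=a @[[1.22, -0.06, -0.38, 0.24, 0.38], [-0.89, -0.47, -0.1, 0.37, -0.23], [0.10, 0.74, -0.19, -0.76, -0.82], [-0.04, 0.96, -1.07, 1.32, 1.23], [-0.31, 0.85, -0.75, 1.24, 0.96]]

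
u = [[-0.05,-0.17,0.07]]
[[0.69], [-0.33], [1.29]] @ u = [[-0.03,-0.12,0.05], [0.02,0.06,-0.02], [-0.06,-0.22,0.09]]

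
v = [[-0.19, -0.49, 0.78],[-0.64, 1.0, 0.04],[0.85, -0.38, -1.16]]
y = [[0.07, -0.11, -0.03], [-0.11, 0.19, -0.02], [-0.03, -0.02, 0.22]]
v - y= [[-0.26, -0.38, 0.81], [-0.53, 0.81, 0.06], [0.88, -0.36, -1.38]]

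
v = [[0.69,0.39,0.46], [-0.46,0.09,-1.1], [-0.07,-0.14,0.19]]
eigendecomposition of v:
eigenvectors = [[(-0.62+0j),(-0.79+0j),(-0.79-0j)], [(0.72+0j),(0.22-0.52j),(0.22+0.52j)], [(0.31+0j),0.17+0.15j,0.17-0.15j]]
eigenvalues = [(0.01+0j), (0.48+0.17j), (0.48-0.17j)]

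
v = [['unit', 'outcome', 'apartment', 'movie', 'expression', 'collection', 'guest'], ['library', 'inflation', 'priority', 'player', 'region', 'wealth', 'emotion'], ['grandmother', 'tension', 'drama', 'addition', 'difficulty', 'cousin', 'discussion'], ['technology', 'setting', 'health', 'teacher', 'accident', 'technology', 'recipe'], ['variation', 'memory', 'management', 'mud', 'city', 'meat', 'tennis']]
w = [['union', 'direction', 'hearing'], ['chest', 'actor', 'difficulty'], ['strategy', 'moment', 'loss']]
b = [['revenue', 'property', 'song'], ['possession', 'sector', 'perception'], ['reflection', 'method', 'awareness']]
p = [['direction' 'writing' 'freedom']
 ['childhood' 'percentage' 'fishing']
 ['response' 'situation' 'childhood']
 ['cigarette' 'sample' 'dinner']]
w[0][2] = 'hearing'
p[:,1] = ['writing', 'percentage', 'situation', 'sample']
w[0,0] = 'union'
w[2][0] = 'strategy'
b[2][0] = 'reflection'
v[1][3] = 'player'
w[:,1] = ['direction', 'actor', 'moment']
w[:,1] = ['direction', 'actor', 'moment']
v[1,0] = 'library'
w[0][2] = 'hearing'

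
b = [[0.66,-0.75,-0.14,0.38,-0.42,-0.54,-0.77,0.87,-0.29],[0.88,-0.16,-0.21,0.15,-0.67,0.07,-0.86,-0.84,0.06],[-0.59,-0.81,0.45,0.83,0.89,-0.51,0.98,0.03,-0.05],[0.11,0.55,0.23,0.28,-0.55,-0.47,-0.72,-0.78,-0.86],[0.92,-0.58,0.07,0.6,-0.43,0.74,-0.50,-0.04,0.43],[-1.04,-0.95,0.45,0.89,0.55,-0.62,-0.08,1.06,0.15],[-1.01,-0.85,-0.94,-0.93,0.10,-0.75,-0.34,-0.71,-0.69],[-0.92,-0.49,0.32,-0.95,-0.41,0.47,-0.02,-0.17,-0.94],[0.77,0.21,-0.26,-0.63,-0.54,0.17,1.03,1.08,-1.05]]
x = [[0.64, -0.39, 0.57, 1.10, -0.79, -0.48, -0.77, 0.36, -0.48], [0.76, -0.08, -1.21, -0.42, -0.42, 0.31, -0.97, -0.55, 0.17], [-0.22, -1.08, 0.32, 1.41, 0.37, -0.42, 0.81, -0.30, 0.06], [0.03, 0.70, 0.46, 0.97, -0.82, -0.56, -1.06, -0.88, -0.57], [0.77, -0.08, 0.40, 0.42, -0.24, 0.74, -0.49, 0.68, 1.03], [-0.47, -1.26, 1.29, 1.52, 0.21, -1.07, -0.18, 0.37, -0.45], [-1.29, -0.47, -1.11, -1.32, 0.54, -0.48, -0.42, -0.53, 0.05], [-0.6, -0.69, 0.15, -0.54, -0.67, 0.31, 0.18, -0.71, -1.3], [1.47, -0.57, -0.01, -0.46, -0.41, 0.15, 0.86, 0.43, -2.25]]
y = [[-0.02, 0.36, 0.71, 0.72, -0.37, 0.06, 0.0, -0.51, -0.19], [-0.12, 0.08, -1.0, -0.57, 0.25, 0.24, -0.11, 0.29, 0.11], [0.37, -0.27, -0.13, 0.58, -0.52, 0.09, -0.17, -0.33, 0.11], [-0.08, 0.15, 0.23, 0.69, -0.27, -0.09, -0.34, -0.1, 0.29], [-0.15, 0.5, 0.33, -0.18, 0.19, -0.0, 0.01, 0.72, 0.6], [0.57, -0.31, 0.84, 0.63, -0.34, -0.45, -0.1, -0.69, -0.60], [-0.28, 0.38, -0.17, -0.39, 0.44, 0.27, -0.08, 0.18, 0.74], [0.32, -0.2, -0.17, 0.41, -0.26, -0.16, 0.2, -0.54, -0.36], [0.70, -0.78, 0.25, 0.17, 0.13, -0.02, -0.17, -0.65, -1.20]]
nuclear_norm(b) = 14.79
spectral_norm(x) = 3.91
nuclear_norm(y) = 8.18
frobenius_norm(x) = 6.80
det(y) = -0.01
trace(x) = -2.84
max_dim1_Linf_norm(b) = 1.08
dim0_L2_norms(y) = [1.08, 1.17, 1.58, 1.56, 0.99, 0.62, 0.49, 1.48, 1.73]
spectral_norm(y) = 2.98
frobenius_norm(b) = 5.78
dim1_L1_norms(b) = [4.82, 3.9, 5.14, 4.55, 4.31, 5.79, 6.32, 4.69, 5.74]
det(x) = -0.13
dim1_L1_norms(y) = [2.94, 2.77, 2.57, 2.24, 2.68, 4.53, 2.93, 2.62, 4.07]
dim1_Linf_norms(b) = [0.87, 0.88, 0.98, 0.86, 0.92, 1.06, 1.01, 0.95, 1.08]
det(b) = 2.89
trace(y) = -1.46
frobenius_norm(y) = 3.78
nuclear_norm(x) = 16.86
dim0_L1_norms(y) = [2.61, 3.03, 3.83, 4.34, 2.77, 1.38, 1.18, 4.01, 4.2]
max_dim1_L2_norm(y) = 1.76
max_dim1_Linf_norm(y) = 1.2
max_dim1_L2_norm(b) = 2.27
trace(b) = -1.38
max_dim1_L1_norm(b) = 6.32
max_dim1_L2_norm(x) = 2.98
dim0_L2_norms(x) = [2.46, 2.1, 2.28, 3.01, 1.62, 1.69, 2.13, 1.69, 2.93]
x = y + b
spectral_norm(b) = 3.14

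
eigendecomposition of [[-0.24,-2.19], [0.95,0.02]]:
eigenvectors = [[0.84+0.00j, (0.84-0j)],[(-0.05-0.55j), -0.05+0.55j]]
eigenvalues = [(-0.11+1.44j), (-0.11-1.44j)]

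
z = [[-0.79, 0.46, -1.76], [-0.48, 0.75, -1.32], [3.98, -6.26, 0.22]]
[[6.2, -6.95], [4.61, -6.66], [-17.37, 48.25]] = z @ [[-3.06, 4.49],[0.76, -4.83],[-1.95, 0.67]]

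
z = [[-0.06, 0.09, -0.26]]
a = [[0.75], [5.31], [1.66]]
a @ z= [[-0.04, 0.07, -0.20], [-0.32, 0.48, -1.38], [-0.1, 0.15, -0.43]]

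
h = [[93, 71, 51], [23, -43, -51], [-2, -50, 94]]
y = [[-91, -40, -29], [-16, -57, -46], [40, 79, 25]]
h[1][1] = -43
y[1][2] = -46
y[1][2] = -46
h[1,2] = -51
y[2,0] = 40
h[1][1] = -43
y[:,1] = [-40, -57, 79]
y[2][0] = 40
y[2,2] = 25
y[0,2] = -29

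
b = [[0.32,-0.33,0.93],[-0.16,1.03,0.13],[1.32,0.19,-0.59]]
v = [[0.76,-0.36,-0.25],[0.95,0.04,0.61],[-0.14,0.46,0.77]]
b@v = [[-0.2, 0.3, 0.43],[0.84, 0.16, 0.77],[1.27, -0.74, -0.67]]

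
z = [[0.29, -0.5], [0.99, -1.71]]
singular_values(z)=[2.06, 0.0]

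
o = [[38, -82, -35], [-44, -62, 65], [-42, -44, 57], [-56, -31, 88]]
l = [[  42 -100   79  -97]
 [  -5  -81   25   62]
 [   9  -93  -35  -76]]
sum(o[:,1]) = -219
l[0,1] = -100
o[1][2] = 65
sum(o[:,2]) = 175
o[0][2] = -35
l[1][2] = 25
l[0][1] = -100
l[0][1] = -100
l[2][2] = -35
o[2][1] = -44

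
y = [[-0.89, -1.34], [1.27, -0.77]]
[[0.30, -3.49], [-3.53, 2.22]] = y @ [[-2.08, 2.37], [1.16, 1.03]]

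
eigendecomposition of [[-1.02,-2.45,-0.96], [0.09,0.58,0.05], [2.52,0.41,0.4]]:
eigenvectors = [[(-0.22+0.48j), -0.22-0.48j, 0.08+0.00j], [0.02-0.03j, (0.02+0.03j), -0.41+0.00j], [(0.85+0j), (0.85-0j), (0.91+0j)]]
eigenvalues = [(-0.24+1.42j), (-0.24-1.42j), (0.45+0j)]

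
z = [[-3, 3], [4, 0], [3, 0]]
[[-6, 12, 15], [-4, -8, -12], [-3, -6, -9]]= z@[[-1, -2, -3], [-3, 2, 2]]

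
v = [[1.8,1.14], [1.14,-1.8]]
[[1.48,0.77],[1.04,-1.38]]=v @[[0.85, -0.04], [-0.04, 0.74]]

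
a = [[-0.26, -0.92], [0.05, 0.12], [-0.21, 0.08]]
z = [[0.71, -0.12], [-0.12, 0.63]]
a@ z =[[-0.07,  -0.55],[0.02,  0.07],[-0.16,  0.08]]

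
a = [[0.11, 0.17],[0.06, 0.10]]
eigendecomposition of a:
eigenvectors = [[0.87, -0.85],  [0.49, 0.53]]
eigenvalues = [0.21, 0.0]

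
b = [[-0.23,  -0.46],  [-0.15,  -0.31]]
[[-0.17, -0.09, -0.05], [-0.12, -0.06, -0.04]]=b @[[0.26, -0.15, -0.27], [0.25, 0.28, 0.25]]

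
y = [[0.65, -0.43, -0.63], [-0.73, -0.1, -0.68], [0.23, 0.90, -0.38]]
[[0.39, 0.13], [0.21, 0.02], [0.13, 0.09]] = y @ [[0.13, 0.09], [-0.07, 0.02], [-0.44, -0.13]]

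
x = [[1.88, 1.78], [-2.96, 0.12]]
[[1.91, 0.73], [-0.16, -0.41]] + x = [[3.79, 2.51], [-3.12, -0.29]]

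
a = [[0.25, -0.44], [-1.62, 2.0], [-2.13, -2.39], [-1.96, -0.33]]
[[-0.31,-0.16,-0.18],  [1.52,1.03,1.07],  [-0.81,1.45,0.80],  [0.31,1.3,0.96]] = a @ [[-0.25, -0.66, -0.51],[0.56, -0.02, 0.12]]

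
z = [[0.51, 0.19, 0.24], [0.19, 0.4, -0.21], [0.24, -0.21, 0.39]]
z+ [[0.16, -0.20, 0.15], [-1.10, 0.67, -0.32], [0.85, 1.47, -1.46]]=[[0.67, -0.01, 0.39], [-0.91, 1.07, -0.53], [1.09, 1.26, -1.07]]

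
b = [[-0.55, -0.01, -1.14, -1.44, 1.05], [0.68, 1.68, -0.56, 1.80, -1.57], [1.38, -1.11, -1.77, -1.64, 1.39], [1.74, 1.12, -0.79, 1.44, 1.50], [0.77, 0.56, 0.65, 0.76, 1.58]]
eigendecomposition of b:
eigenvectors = [[(-0.67+0j),-0.67-0.00j,0.09+0.00j,-0.37+0.00j,-0.11+0.00j], [0.16+0.04j,(0.16-0.04j),-0.53+0.00j,(-0.55+0j),(-0.44+0j)], [(-0.39+0.53j),-0.39-0.53j,0.27+0.00j,-0.28+0.00j,(0.08+0j)], [(0.03+0.17j),0.03-0.17j,-0.71+0.00j,(0.65+0j),0.60+0.00j], [0.24-0.06j,(0.24+0.06j),(-0.37+0j),0.24+0.00j,(0.66+0j)]]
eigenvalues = [(-1.52+1.36j), (-1.52-1.36j), (3.16+0j), (0.41+0j), (1.84+0j)]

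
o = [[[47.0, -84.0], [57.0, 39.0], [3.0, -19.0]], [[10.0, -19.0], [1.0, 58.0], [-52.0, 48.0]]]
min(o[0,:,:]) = -84.0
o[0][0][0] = 47.0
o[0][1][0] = 57.0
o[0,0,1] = -84.0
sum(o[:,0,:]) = -46.0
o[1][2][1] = 48.0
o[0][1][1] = 39.0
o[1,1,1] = 58.0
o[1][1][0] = 1.0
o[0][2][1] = -19.0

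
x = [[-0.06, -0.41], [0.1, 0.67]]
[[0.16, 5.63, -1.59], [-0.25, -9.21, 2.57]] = x@ [[2.21, -2.39, -13.8], [-0.71, -13.39, 5.90]]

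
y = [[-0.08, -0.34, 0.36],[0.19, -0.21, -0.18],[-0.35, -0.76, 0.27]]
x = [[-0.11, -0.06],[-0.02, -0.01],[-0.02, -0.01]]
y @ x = [[0.01, 0.00], [-0.01, -0.01], [0.05, 0.03]]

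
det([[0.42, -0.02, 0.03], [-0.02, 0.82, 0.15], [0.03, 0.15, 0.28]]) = 0.086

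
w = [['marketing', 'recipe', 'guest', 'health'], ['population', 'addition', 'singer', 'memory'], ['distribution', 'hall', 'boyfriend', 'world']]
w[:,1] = ['recipe', 'addition', 'hall']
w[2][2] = 'boyfriend'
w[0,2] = 'guest'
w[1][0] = 'population'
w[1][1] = 'addition'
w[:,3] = ['health', 'memory', 'world']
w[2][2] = 'boyfriend'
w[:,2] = ['guest', 'singer', 'boyfriend']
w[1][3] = 'memory'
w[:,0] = ['marketing', 'population', 'distribution']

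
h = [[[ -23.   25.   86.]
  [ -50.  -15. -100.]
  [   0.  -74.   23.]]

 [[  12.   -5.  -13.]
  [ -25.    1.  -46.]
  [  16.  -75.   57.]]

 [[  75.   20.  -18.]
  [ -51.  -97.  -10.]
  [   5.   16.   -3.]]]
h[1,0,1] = -5.0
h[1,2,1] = -75.0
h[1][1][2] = -46.0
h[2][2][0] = 5.0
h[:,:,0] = [[-23.0, -50.0, 0.0], [12.0, -25.0, 16.0], [75.0, -51.0, 5.0]]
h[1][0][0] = 12.0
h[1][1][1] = 1.0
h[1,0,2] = -13.0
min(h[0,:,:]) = -100.0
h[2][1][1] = -97.0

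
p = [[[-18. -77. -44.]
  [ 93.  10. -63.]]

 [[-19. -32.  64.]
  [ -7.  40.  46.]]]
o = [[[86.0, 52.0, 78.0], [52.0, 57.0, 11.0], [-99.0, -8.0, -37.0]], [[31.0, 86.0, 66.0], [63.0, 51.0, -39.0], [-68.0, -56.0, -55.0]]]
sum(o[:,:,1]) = 182.0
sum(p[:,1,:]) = 119.0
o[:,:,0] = [[86.0, 52.0, -99.0], [31.0, 63.0, -68.0]]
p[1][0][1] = -32.0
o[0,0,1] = 52.0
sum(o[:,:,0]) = 65.0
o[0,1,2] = 11.0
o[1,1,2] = -39.0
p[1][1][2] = 46.0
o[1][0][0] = 31.0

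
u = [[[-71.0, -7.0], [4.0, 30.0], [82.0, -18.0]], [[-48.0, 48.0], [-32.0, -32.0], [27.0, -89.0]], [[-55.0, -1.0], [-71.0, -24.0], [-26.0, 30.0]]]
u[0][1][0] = 4.0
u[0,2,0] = 82.0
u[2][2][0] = -26.0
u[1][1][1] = -32.0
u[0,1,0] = 4.0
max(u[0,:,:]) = 82.0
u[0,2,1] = -18.0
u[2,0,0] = -55.0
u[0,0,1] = -7.0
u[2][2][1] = 30.0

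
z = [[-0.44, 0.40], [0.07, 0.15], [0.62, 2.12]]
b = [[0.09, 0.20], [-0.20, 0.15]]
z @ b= [[-0.12, -0.03],[-0.02, 0.04],[-0.37, 0.44]]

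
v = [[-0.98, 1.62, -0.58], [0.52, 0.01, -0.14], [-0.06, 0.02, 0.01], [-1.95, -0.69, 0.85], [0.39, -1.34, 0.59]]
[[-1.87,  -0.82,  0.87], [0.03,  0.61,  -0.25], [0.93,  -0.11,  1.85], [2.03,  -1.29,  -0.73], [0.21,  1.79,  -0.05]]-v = [[-0.89, -2.44, 1.45], [-0.49, 0.6, -0.11], [0.99, -0.13, 1.84], [3.98, -0.6, -1.58], [-0.18, 3.13, -0.64]]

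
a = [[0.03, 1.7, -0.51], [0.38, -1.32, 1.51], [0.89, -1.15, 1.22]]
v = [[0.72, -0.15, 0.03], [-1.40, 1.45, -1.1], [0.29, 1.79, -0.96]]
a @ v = [[-2.51, 1.55, -1.38], [2.56, 0.73, 0.01], [2.6, 0.38, 0.12]]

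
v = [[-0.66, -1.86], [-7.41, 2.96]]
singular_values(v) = [7.98, 1.97]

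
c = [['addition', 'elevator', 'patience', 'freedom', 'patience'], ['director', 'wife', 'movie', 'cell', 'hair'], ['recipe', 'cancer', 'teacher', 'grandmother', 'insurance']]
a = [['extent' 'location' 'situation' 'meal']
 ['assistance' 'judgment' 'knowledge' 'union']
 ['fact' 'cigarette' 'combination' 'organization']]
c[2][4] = 'insurance'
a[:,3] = ['meal', 'union', 'organization']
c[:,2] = ['patience', 'movie', 'teacher']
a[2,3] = 'organization'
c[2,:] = ['recipe', 'cancer', 'teacher', 'grandmother', 'insurance']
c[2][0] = 'recipe'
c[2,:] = ['recipe', 'cancer', 'teacher', 'grandmother', 'insurance']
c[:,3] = ['freedom', 'cell', 'grandmother']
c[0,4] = 'patience'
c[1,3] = 'cell'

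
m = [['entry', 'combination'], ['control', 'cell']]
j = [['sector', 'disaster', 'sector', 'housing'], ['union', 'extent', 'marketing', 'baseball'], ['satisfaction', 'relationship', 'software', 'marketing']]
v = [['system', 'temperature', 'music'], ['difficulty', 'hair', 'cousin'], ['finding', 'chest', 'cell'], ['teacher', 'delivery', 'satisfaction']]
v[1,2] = 'cousin'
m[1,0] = 'control'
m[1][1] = 'cell'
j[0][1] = 'disaster'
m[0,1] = 'combination'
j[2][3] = 'marketing'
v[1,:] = ['difficulty', 'hair', 'cousin']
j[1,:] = ['union', 'extent', 'marketing', 'baseball']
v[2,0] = 'finding'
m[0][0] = 'entry'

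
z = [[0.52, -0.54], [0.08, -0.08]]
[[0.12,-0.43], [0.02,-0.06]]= z @ [[0.03, -0.26], [-0.19, 0.55]]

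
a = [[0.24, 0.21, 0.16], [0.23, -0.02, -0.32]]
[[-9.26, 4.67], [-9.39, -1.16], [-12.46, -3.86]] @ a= [[-1.15, -2.04, -2.98], [-2.52, -1.95, -1.13], [-3.88, -2.54, -0.76]]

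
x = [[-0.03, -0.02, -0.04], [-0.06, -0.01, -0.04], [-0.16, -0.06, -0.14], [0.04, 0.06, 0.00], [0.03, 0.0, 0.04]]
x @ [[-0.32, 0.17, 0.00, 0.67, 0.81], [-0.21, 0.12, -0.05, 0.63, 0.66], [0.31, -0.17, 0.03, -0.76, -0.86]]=[[0.0, -0.00, -0.0, -0.0, -0.0], [0.01, -0.0, -0.00, -0.02, -0.02], [0.02, -0.01, -0.00, -0.04, -0.05], [-0.03, 0.01, -0.0, 0.06, 0.07], [0.00, -0.0, 0.0, -0.01, -0.01]]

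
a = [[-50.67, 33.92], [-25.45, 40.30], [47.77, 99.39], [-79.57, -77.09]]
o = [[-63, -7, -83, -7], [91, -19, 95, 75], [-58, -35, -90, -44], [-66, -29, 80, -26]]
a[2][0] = 47.77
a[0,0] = -50.67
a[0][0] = -50.67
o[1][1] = -19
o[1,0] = 91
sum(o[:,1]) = -90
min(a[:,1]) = -77.09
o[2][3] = -44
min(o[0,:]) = -83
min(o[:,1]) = -35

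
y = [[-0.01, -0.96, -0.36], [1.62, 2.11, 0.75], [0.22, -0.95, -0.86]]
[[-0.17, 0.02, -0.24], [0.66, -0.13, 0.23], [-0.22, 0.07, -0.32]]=y @[[0.19, -0.05, -0.19], [0.10, 0.02, 0.23], [0.19, -0.12, 0.07]]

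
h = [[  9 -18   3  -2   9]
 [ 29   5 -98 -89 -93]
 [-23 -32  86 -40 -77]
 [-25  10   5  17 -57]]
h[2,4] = -77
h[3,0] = -25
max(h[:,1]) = 10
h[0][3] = -2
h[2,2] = 86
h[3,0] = -25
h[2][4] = -77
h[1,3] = -89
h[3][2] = 5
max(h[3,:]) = 17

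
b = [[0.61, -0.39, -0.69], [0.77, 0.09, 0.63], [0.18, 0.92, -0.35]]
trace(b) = 0.35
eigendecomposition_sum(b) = [[(0.32+0.36j),(-0.25+0.31j),(-0.27+0.14j)], [(0.33-0.22j),(0.22+0.24j),(0.08+0.24j)], [(0.17-0.26j),(0.23+0.11j),0.13+0.14j]] + [[0.32-0.36j,  (-0.25-0.31j),  -0.27-0.14j], [(0.33+0.22j),  (0.22-0.24j),  (0.08-0.24j)], [(0.17+0.26j),  (0.23-0.11j),  (0.13-0.14j)]] + [[(-0.04-0j), 0.11+0.00j, (-0.15-0j)], [0.12+0.00j, -0.35-0.00j, 0.46+0.00j], [(-0.15-0j), 0.46+0.00j, -0.61-0.00j]]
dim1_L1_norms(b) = [1.69, 1.49, 1.45]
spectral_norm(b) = 1.00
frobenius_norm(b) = 1.73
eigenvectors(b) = [[(0.69+0j), (0.69-0j), (0.19+0j)], [(0.08-0.56j), (0.08+0.56j), -0.59+0.00j], [(-0.11-0.43j), -0.11+0.43j, (0.78+0j)]]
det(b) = -1.00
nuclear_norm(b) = 3.00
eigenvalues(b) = [(0.67+0.74j), (0.67-0.74j), (-1+0j)]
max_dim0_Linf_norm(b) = 0.92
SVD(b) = [[-0.68,-0.13,0.72], [0.07,-0.99,-0.12], [0.73,-0.03,0.68]] @ diag([1.0041748024642194, 0.9989558651221601, 0.9966043074530544]) @ [[-0.23, 0.94, 0.26],[-0.85, -0.06, -0.52],[0.48, 0.34, -0.81]]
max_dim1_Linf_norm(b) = 0.92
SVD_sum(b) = [[0.16,  -0.64,  -0.17],[-0.02,  0.07,  0.02],[-0.17,  0.69,  0.19]] + [[0.11, 0.01, 0.07], [0.84, 0.06, 0.52], [0.02, 0.00, 0.02]] + [[0.34,0.24,-0.58],  [-0.05,-0.04,0.09],  [0.32,0.23,-0.55]]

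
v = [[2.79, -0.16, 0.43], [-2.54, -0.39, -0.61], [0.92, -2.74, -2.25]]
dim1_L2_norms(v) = [2.83, 2.64, 3.66]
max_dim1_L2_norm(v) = 3.66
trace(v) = 0.15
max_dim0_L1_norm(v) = 6.25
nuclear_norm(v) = 7.66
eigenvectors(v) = [[-0.71,  0.14,  -0.07],[0.58,  0.62,  0.17],[-0.41,  -0.77,  0.98]]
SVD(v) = [[-0.65, 0.34, -0.69], [0.53, -0.45, -0.72], [-0.55, -0.83, 0.11]] @ diag([3.9648129058393846, 3.5564455975165252, 0.13730744187691665]) @ [[-0.92, 0.35, 0.16], [0.37, 0.67, 0.64], [0.12, 0.65, -0.75]]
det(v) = 1.94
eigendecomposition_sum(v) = [[2.76, -0.32, 0.26], [-2.24, 0.26, -0.21], [1.6, -0.19, 0.15]] + [[-0.03, -0.04, 0.0], [-0.14, -0.16, 0.02], [0.18, 0.20, -0.02]] + [[0.06, 0.20, 0.17], [-0.15, -0.49, -0.42], [-0.86, -2.76, -2.38]]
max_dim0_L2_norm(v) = 3.88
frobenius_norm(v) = 5.33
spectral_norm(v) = 3.96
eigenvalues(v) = [3.17, -0.22, -2.8]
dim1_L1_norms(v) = [3.38, 3.54, 5.91]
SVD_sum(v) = [[2.36, -0.9, -0.41], [-1.95, 0.74, 0.33], [2.0, -0.76, -0.34]] + [[0.44, 0.80, 0.77], [-0.58, -1.07, -1.02], [-1.08, -1.99, -1.89]] + [[-0.01, -0.06, 0.07],[-0.01, -0.06, 0.07],[0.00, 0.01, -0.01]]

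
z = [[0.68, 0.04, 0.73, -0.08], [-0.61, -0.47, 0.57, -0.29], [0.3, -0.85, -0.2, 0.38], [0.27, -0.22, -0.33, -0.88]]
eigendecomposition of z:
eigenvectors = [[-0.88+0.00j, (0.28+0.18j), (0.28-0.18j), (0.01+0j)],[(0.22+0j), (-0.05+0.61j), (-0.05-0.61j), (0.45+0j)],[(-0.41+0j), (-0.64+0j), (-0.64-0j), (0.05+0j)],[-0.08+0.00j, 0.06-0.30j, (0.06+0.3j), 0.89+0.00j]]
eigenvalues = [(1+0j), (-0.43+0.9j), (-0.43-0.9j), (-1+0j)]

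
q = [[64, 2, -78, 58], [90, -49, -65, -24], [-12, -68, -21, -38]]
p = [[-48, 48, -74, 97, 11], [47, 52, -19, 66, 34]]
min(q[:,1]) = -68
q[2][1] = -68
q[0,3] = 58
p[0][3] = 97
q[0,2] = -78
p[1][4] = 34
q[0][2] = -78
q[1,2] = -65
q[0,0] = 64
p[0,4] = 11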